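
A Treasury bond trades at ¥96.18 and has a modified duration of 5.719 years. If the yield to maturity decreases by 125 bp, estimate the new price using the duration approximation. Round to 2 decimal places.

¥103.06

Duration approximation: ΔP/P ≈ -D_mod · Δy = -5.719 × (-0.0125) = +0.0714875.
New price ≈ 96.18 × (1 + 0.0714875) = 103.05566775.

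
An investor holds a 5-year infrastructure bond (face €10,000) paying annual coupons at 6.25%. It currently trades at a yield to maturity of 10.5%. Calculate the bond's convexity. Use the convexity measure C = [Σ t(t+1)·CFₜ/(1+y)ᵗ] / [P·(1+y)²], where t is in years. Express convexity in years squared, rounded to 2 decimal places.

With y = 0.105:
  t   CF        PV=CF/(1+0.105)^t    t·PV        t(t+1)·PV
  1       625.00       565.6109       565.6109       1,131.2217
  2       625.00       511.8650     1,023.7301       3,071.1902
  3       625.00       463.2263     1,389.6788       5,558.7153
  4       625.00       419.2093     1,676.8372       8,384.1859
  5    10,625.00     6,449.3738    32,246.8690     193,481.2138
  Σ                  8,409.2853    36,902.7259     211,626.5269
P = 8,409.2853.
Convexity = Σ t(t+1)·PV / [P·(1+y)²] = 211,626.5269 / (8,409.2853 × 1.221025) = 20.61040.

20.61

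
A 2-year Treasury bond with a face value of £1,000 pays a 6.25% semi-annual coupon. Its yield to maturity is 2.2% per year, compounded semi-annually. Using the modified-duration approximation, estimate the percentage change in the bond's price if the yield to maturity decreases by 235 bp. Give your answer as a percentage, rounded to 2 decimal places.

+4.45%

Periodic yield y = 0.011. Modified duration first:
  t   CF        PV=CF/(1+0.011)^t    t·PV
  1        31.25        30.9100        30.9100
  2        31.25        30.5737        61.1474
  3        31.25        30.2410        90.7231
  4     1,031.25       987.0959     3,948.3835
  Σ                  1,078.8206     4,131.1640
P = 1,078.8206; D_Mac = 3.82933 half-year periods = 1.91467 yrs; D_mod = 1.91467/(1+0.011) = 1.89383 yrs.
ΔP/P ≈ -D_mod · Δy = -1.89383 × (-0.0235) = +0.044505 = +4.4505%.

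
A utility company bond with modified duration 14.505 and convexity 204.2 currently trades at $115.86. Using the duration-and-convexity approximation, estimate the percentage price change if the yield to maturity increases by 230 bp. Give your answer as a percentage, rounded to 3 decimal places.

-27.960%

Duration effect: -D_mod·Δy = -14.505 × (+0.023) = -0.333615
Convexity effect: ½·C·(Δy)² = 0.5 × 204.2 × (0.023)² = +0.0540109
ΔP/P ≈ -0.333615 + 0.0540109 = -0.2796041
= -27.96041%.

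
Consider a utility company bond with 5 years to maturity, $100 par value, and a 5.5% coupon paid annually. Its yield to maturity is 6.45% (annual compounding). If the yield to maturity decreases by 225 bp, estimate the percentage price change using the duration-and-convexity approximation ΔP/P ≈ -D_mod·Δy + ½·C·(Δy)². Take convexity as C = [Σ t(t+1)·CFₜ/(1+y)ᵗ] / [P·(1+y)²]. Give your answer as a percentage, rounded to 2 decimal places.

With y = 0.0645:
  t   CF        PV=CF/(1+0.0645)^t    t·PV        t(t+1)·PV
  1         5.50         5.1667         5.1667          10.3335
  2         5.50         4.8537         9.7074          29.1221
  3         5.50         4.5596        13.6788          54.7151
  4         5.50         4.2833        17.1333          85.6663
  5       105.50        77.1834       385.9172       2,315.5032
  Σ                     96.0468       431.6033       2,495.3402
P = 96.0468; D_Mac = 4.49368 yrs; D_mod = 4.22140 yrs; C = 22.92744.
Duration effect: -4.22140 × (-0.0225) = +0.094981
Convexity effect: 0.5 × 22.92744 × (-0.0225)² = +0.0058035
ΔP/P ≈ +0.094981 + 0.0058035 = +0.100785 = +10.0785%.

+10.08%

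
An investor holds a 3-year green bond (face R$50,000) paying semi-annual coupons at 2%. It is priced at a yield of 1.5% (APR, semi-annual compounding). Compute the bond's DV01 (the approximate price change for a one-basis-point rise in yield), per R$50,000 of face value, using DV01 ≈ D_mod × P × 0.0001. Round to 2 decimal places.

Periodic yield y = 0.0075.
  t   CF        PV=CF/(1+0.0075)^t    t·PV
  1       500.00       496.2779       496.2779
  2       500.00       492.5835       985.1671
  3       500.00       488.9167     1,466.7500
  4       500.00       485.2771     1,941.1083
  5       500.00       481.6646     2,408.3230
  6    50,500.00    48,285.9799   289,715.8794
  Σ                 50,730.6997   297,013.5057
P = 50,730.6997; D_Mac = 5.85471 half-year periods = 2.92735 yrs; D_mod = 2.90556 yrs.
DV01 ≈ 2.90556 × 50,730.6997 × 0.0001 = 14.740124.

R$14.74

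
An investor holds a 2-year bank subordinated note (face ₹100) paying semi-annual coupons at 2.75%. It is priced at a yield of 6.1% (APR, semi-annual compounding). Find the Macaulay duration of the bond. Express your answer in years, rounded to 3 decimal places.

1.958 years

Periodic yield y = 0.0305. Discount each cash flow and weight by its period:
  t   CF        PV=CF/(1+0.0305)^t    t·PV
  1        1.375         1.3343         1.3343
  2        1.375         1.2948         2.5896
  3        1.375         1.2565         3.7695
  4      101.375        89.8957       359.5828
  Σ                     93.7813       367.2762
Price P = Σ PV = 93.7813.
Macaulay duration = Σ(t·PV) / P = 367.2762 / 93.7813 = 3.91631 half-year periods.
In years: 3.91631 / 2 = 1.95815 years.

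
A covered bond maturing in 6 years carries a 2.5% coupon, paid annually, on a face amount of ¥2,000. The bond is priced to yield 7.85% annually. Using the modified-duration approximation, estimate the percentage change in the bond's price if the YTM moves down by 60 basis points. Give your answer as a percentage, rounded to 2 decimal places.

Periodic yield y = 0.0785. Modified duration first:
  t   CF        PV=CF/(1+0.0785)^t    t·PV
  1        50.00        46.3607        46.3607
  2        50.00        42.9863        85.9725
  3        50.00        39.8575       119.5724
  4        50.00        36.9564       147.8255
  5        50.00        34.2665       171.3323
  6     2,050.00     1,302.6657     7,815.9940
  Σ                  1,503.0929     8,387.0574
P = 1,503.0929; D_Mac = 5.57987 yrs; D_mod = 5.57987/(1+0.0785) = 5.17373 yrs.
ΔP/P ≈ -D_mod · Δy = -5.17373 × (-0.006) = +0.031042 = +3.1042%.

+3.10%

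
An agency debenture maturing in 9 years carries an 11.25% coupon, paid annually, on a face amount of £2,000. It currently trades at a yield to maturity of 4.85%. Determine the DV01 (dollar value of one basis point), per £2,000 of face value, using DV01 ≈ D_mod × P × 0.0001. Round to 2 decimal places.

£1.84

Periodic yield y = 0.0485.
  t   CF        PV=CF/(1+0.0485)^t    t·PV
  1       225.00       214.5923       214.5923
  2       225.00       204.6660       409.3319
  3       225.00       195.1988       585.5965
  4       225.00       186.1696       744.6784
  5       225.00       177.5580       887.7902
  6       225.00       169.3448     1,016.0689
  7       225.00       161.5115     1,130.5806
  8       225.00       154.0405     1,232.3243
  9     2,225.00     1,452.8277    13,075.4490
  Σ                  2,915.9093    19,296.4122
P = 2,915.9093; D_Mac = 6.61763 yrs; D_mod = 6.31152 yrs.
DV01 ≈ 6.31152 × 2,915.9093 × 0.0001 = 1.840383.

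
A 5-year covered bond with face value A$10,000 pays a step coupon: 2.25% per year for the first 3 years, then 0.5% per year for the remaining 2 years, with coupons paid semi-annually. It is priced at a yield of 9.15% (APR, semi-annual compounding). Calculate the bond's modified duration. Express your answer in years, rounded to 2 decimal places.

4.51 years

Periodic yield y = 0.04575. First find Macaulay duration:
  t   CF        PV=CF/(1+0.04575)^t    t·PV
  1       112.50       107.5783       107.5783
  2       112.50       102.8719       205.7438
  3       112.50        98.3714       295.1142
  4       112.50        94.0678       376.2712
  5       112.50        89.9525       449.7624
  6       112.50        86.0172       516.1032
  7        25.00        18.2787       127.9508
  8        25.00        17.4790       139.8321
  9        25.00        16.7143       150.4290
  10   10,025.00     6,409.2269    64,092.2693
  Σ                  7,040.5581    66,461.0544
P = 7,040.5581; Macaulay duration = 66,461.0544 / 7,040.5581 = 9.43974 half-year periods = 4.71987 years.
Modified duration = D_Mac / (1 + y) = 4.71987 / 1.04575 = 4.51338 years.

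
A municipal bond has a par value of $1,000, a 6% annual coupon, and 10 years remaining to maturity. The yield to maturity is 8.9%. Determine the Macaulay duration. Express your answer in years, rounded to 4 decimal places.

7.5289 years

Periodic yield y = 0.089. Discount each cash flow and weight by its year:
  t   CF        PV=CF/(1+0.089)^t    t·PV
  1        60.00        55.0964        55.0964
  2        60.00        50.5936       101.1872
  3        60.00        46.4588       139.3763
  4        60.00        42.6619       170.6474
  5        60.00        39.1753       195.8763
  6        60.00        35.9736       215.8416
  7        60.00        33.0336       231.2353
  8        60.00        30.3339       242.6712
  9        60.00        27.8548       250.6934
  10    1,060.00       451.8841     4,518.8411
  Σ                    813.0659     6,121.4661
Price P = Σ PV = 813.0659.
Macaulay duration = Σ(t·PV) / P = 6,121.4661 / 813.0659 = 7.52887 years.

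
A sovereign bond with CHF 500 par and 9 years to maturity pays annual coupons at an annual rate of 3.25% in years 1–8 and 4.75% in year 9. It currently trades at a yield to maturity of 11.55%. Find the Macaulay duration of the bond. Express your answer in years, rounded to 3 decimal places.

Periodic yield y = 0.1155. Discount each cash flow and weight by its year:
  t   CF        PV=CF/(1+0.1155)^t    t·PV
  1        16.25        14.5675        14.5675
  2        16.25        13.0591        26.1183
  3        16.25        11.7070        35.1209
  4        16.25        10.4948        41.9793
  5        16.25         9.4082        47.0409
  6        16.25         8.4340        50.6043
  7        16.25         7.5608        52.9254
  8        16.25         6.7779        54.2234
  9       523.75       195.8384     1,762.5456
  Σ                    277.8477     2,085.1256
Price P = Σ PV = 277.8477.
Macaulay duration = Σ(t·PV) / P = 2,085.1256 / 277.8477 = 7.50456 years.

7.505 years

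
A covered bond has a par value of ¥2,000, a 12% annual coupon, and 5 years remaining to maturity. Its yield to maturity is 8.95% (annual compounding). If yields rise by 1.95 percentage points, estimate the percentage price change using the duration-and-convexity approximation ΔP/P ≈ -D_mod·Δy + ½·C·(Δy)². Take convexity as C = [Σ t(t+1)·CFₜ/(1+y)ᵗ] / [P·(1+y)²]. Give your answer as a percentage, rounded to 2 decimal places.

-6.96%

With y = 0.0895:
  t   CF        PV=CF/(1+0.0895)^t    t·PV        t(t+1)·PV
  1       240.00       220.2845       220.2845         440.5691
  2       240.00       202.1887       404.3773       1,213.1319
  3       240.00       185.5793       556.7379       2,226.9516
  4       240.00       170.3344       681.3375       3,406.6875
  5     2,240.00     1,459.1900     7,295.9500      43,775.7001
  Σ                  2,237.5769     9,158.6873      51,063.0402
P = 2,237.5769; D_Mac = 4.09313 yrs; D_mod = 3.75689 yrs; C = 19.22535.
Duration effect: -3.75689 × (+0.0195) = -0.073259
Convexity effect: 0.5 × 19.22535 × (0.0195)² = +0.0036552
ΔP/P ≈ -0.073259 + 0.0036552 = -0.069604 = -6.9604%.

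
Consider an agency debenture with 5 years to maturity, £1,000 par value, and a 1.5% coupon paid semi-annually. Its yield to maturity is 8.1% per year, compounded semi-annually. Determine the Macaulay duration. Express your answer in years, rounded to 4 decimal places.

4.8002 years

Periodic yield y = 0.0405. Discount each cash flow and weight by its period:
  t   CF        PV=CF/(1+0.0405)^t    t·PV
  1         7.50         7.2081         7.2081
  2         7.50         6.9275        13.8550
  3         7.50         6.6579        19.9736
  4         7.50         6.3987        25.5949
  5         7.50         6.1497        30.7483
  6         7.50         5.9103        35.4617
  7         7.50         5.6802        39.7617
  8         7.50         5.4591        43.6732
  9         7.50         5.2467        47.2199
  10    1,007.50       677.3673     6,773.6727
  Σ                    733.0054     7,037.1690
Price P = Σ PV = 733.0054.
Macaulay duration = Σ(t·PV) / P = 7,037.1690 / 733.0054 = 9.60043 half-year periods.
In years: 9.60043 / 2 = 4.80022 years.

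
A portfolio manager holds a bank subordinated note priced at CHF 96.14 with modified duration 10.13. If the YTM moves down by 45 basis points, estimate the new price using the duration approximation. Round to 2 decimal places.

Duration approximation: ΔP/P ≈ -D_mod · Δy = -10.13 × (-0.0045) = +0.045585.
New price ≈ 96.14 × (1 + 0.045585) = 100.5225419.

CHF 100.52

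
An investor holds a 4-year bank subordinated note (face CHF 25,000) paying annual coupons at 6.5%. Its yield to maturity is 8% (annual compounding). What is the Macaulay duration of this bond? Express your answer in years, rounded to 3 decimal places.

Periodic yield y = 0.08. Discount each cash flow and weight by its year:
  t   CF        PV=CF/(1+0.08)^t    t·PV
  1     1,625.00     1,504.6296     1,504.6296
  2     1,625.00     1,393.1756     2,786.3512
  3     1,625.00     1,289.9774     3,869.9322
  4    26,625.00    19,570.1698    78,280.6793
  Σ                 23,757.9524    86,441.5923
Price P = Σ PV = 23,757.9524.
Macaulay duration = Σ(t·PV) / P = 86,441.5923 / 23,757.9524 = 3.63843 years.

3.638 years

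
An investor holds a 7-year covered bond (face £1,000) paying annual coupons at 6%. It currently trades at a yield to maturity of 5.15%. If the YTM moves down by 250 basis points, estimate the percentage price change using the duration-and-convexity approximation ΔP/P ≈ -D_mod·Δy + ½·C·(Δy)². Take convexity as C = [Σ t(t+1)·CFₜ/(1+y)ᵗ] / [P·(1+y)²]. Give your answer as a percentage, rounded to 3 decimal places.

With y = 0.0515:
  t   CF        PV=CF/(1+0.0515)^t    t·PV        t(t+1)·PV
  1        60.00        57.0613        57.0613         114.1227
  2        60.00        54.2666       108.5332         325.5997
  3        60.00        51.6088       154.8263         619.3051
  4        60.00        49.0811       196.3243         981.6217
  5        60.00        46.6772       233.3860       1,400.3162
  6        60.00        44.3911       266.3464       1,864.4248
  7     1,060.00       745.8319     5,220.8230      41,766.5837
  Σ                  1,048.9179     6,237.3006      47,071.9738
P = 1,048.9179; D_Mac = 5.94641 yrs; D_mod = 5.65517 yrs; C = 40.58844.
Duration effect: -5.65517 × (-0.025) = +0.141379
Convexity effect: 0.5 × 40.58844 × (-0.025)² = +0.0126839
ΔP/P ≈ +0.141379 + 0.0126839 = +0.154063 = +15.4063%.

+15.406%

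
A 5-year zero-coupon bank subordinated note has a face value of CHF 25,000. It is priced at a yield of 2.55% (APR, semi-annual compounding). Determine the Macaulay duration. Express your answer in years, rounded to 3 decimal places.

5.000 years

A zero-coupon bond has a single cash flow at maturity, so its Macaulay duration equals its maturity: 5 years.
(Equivalently: 10 semi-annual periods ÷ 2 = 5 years.)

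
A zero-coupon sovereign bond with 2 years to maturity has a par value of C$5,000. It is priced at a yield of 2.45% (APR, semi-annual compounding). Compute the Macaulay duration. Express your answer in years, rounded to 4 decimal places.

2.0000 years

A zero-coupon bond has a single cash flow at maturity, so its Macaulay duration equals its maturity: 2 years.
(Equivalently: 4 semi-annual periods ÷ 2 = 2 years.)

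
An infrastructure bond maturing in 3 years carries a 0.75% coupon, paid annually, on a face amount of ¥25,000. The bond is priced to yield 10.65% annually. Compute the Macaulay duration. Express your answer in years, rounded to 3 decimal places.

2.974 years

Periodic yield y = 0.1065. Discount each cash flow and weight by its year:
  t   CF        PV=CF/(1+0.1065)^t    t·PV
  1       187.50       169.4532       169.4532
  2       187.50       153.1435       306.2869
  3    25,187.50    18,592.2011    55,776.6034
  Σ                 18,914.7978    56,252.3435
Price P = Σ PV = 18,914.7978.
Macaulay duration = Σ(t·PV) / P = 56,252.3435 / 18,914.7978 = 2.97399 years.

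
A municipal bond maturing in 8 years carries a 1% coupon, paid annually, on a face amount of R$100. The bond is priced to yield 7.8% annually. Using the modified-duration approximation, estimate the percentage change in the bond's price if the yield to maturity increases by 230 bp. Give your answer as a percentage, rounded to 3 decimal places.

Periodic yield y = 0.078. Modified duration first:
  t   CF        PV=CF/(1+0.078)^t    t·PV
  1         1.00         0.9276         0.9276
  2         1.00         0.8605         1.7210
  3         1.00         0.7983         2.3948
  4         1.00         0.7405         2.9620
  5         1.00         0.6869         3.4346
  6         1.00         0.6372         3.8233
  7         1.00         0.5911         4.1378
  8       101.00        55.3823       443.0587
  Σ                     60.6245       462.4598
P = 60.6245; D_Mac = 7.62827 yrs; D_mod = 7.62827/(1+0.078) = 7.07631 yrs.
ΔP/P ≈ -D_mod · Δy = -7.07631 × (+0.023) = -0.162755 = -16.2755%.

-16.276%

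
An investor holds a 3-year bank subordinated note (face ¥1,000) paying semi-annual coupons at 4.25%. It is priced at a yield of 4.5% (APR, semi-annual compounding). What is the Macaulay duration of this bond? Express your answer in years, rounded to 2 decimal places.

2.85 years

Periodic yield y = 0.0225. Discount each cash flow and weight by its period:
  t   CF        PV=CF/(1+0.0225)^t    t·PV
  1        21.25        20.7824        20.7824
  2        21.25        20.3251        40.6502
  3        21.25        19.8778        59.6335
  4        21.25        19.4404        77.7617
  5        21.25        19.0126        95.0632
  6     1,021.25       893.6185     5,361.7112
  Σ                    993.0569     5,655.6021
Price P = Σ PV = 993.0569.
Macaulay duration = Σ(t·PV) / P = 5,655.6021 / 993.0569 = 5.69514 half-year periods.
In years: 5.69514 / 2 = 2.84757 years.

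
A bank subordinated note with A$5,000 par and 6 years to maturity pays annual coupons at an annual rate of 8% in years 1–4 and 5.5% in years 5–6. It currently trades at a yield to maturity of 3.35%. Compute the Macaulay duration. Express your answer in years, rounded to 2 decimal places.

Periodic yield y = 0.0335. Discount each cash flow and weight by its year:
  t   CF        PV=CF/(1+0.0335)^t    t·PV
  1       400.00       387.0343       387.0343
  2       400.00       374.4890       748.9779
  3       400.00       362.3502     1,087.0507
  4       400.00       350.6050     1,402.4199
  5       275.00       233.2278     1,166.1389
  6     5,275.00     4,328.7208    25,972.3250
  Σ                  6,036.4271    30,763.9468
Price P = Σ PV = 6,036.4271.
Macaulay duration = Σ(t·PV) / P = 30,763.9468 / 6,036.4271 = 5.09638 years.

5.10 years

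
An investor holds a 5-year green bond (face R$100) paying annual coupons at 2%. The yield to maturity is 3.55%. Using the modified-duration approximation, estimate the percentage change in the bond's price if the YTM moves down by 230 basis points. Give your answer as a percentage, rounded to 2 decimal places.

+10.66%

Periodic yield y = 0.0355. Modified duration first:
  t   CF        PV=CF/(1+0.0355)^t    t·PV
  1         2.00         1.9314         1.9314
  2         2.00         1.8652         3.7304
  3         2.00         1.8013         5.4038
  4         2.00         1.7395         6.9581
  5       102.00        85.6741       428.3706
  Σ                     93.0116       446.3944
P = 93.0116; D_Mac = 4.79934 yrs; D_mod = 4.79934/(1+0.0355) = 4.63481 yrs.
ΔP/P ≈ -D_mod · Δy = -4.63481 × (-0.023) = +0.106601 = +10.6601%.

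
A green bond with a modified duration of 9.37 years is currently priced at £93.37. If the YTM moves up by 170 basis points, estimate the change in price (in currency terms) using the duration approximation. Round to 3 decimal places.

Duration approximation: ΔP/P ≈ -D_mod · Δy = -9.37 × (+0.017) = -0.159290.
ΔP ≈ 93.37 × (-0.159290) = -14.8729073.

-£14.873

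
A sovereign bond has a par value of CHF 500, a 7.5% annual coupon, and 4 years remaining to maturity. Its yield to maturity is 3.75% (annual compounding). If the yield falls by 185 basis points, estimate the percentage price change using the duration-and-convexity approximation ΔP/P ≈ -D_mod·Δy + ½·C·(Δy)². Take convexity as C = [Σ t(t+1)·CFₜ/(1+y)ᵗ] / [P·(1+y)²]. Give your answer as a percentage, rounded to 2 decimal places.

+6.75%

With y = 0.0375:
  t   CF        PV=CF/(1+0.0375)^t    t·PV        t(t+1)·PV
  1        37.50        36.1446        36.1446          72.2892
  2        37.50        34.8381        69.6763         209.0289
  3        37.50        33.5789       100.7368         402.9473
  4       537.50       463.9018     1,855.6072       9,278.0358
  Σ                    568.4635     2,062.1648       9,962.3011
P = 568.4635; D_Mac = 3.62761 yrs; D_mod = 3.49649 yrs; C = 16.28099.
Duration effect: -3.49649 × (-0.0185) = +0.064685
Convexity effect: 0.5 × 16.28099 × (-0.0185)² = +0.0027861
ΔP/P ≈ +0.064685 + 0.0027861 = +0.067471 = +6.7471%.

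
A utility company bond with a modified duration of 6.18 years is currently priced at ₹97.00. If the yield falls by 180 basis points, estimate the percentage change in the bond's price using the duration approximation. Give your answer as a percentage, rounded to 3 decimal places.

Duration approximation: ΔP/P ≈ -D_mod · Δy = -6.18 × (-0.018) = +0.111240.
As a percentage: +11.1240%.

+11.124%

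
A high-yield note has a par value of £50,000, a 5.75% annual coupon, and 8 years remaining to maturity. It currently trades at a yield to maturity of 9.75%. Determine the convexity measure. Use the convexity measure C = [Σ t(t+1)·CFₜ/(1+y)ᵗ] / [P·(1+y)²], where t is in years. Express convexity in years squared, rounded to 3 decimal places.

With y = 0.0975:
  t   CF        PV=CF/(1+0.0975)^t    t·PV        t(t+1)·PV
  1     2,875.00     2,619.5900     2,619.5900       5,239.1800
  2     2,875.00     2,386.8701     4,773.7403      14,321.2208
  3     2,875.00     2,174.8247     6,524.4742      26,097.8967
  4     2,875.00     1,981.6171     7,926.4683      39,632.3413
  5     2,875.00     1,805.5736     9,027.8682      54,167.2090
  6     2,875.00     1,645.1696     9,871.0176      69,097.1231
  7     2,875.00     1,499.0156    10,493.1091      83,944.8725
  8    52,875.00    25,119.6827   200,957.4615   1,808,617.1535
  Σ                 39,232.3434   252,193.7290   2,101,116.9969
P = 39,232.3434.
Convexity = Σ t(t+1)·PV / [P·(1+y)²] = 2,101,116.9969 / (39,232.3434 × 1.204506) = 44.46281.

44.463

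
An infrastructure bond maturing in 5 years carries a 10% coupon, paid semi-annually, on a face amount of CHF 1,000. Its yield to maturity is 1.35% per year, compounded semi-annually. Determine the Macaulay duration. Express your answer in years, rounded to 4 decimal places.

Periodic yield y = 0.00675. Discount each cash flow and weight by its period:
  t   CF        PV=CF/(1+0.00675)^t    t·PV
  1        50.00        49.6648        49.6648
  2        50.00        49.3318        98.6635
  3        50.00        49.0010       147.0030
  4        50.00        48.6725       194.6899
  5        50.00        48.3461       241.7307
  6        50.00        48.0220       288.1320
  7        50.00        47.7000       333.9001
  8        50.00        47.3802       379.0416
  9        50.00        47.0625       423.5628
  10    1,050.00       981.6867     9,816.8672
  Σ                  1,416.8676    11,973.2556
Price P = Σ PV = 1,416.8676.
Macaulay duration = Σ(t·PV) / P = 11,973.2556 / 1,416.8676 = 8.45051 half-year periods.
In years: 8.45051 / 2 = 4.22526 years.

4.2253 years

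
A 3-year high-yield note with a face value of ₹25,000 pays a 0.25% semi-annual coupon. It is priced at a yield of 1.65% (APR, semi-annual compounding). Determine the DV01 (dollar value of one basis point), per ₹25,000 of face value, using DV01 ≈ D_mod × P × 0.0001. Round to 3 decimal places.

₹7.112

Periodic yield y = 0.00825.
  t   CF        PV=CF/(1+0.00825)^t    t·PV
  1        31.25        30.9943        30.9943
  2        31.25        30.7407        61.4814
  3        31.25        30.4892        91.4675
  4        31.25        30.2397       120.9587
  5        31.25        29.9922       149.9612
  6    25,031.25    23,827.2079   142,963.2472
  Σ                 23,979.6639   143,418.1102
P = 23,979.6639; D_Mac = 5.98082 half-year periods = 2.99041 yrs; D_mod = 2.96594 yrs.
DV01 ≈ 2.96594 × 23,979.6639 × 0.0001 = 7.112230.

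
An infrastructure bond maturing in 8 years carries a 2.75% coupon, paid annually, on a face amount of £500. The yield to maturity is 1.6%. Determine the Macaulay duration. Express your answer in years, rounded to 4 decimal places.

Periodic yield y = 0.016. Discount each cash flow and weight by its year:
  t   CF        PV=CF/(1+0.016)^t    t·PV
  1        13.75        13.5335        13.5335
  2        13.75        13.3203        26.6407
  3        13.75        13.1106        39.3317
  4        13.75        12.9041        51.6164
  5        13.75        12.7009        63.5045
  6        13.75        12.5009        75.0053
  7        13.75        12.3040        86.1281
  8       513.75       452.4829     3,619.8632
  Σ                    542.8572     3,975.6233
Price P = Σ PV = 542.8572.
Macaulay duration = Σ(t·PV) / P = 3,975.6233 / 542.8572 = 7.32352 years.

7.3235 years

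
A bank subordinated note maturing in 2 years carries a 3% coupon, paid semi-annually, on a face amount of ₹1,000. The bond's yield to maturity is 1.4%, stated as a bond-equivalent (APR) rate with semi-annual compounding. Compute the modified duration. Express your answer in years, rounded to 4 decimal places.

Periodic yield y = 0.007. First find Macaulay duration:
  t   CF        PV=CF/(1+0.007)^t    t·PV
  1        15.00        14.8957        14.8957
  2        15.00        14.7922        29.5844
  3        15.00        14.6894        44.0681
  4     1,015.00       987.0705     3,948.2819
  Σ                  1,031.4477     4,036.8301
P = 1,031.4477; Macaulay duration = 4,036.8301 / 1,031.4477 = 3.91375 half-year periods = 1.95688 years.
Modified duration = D_Mac / (1 + y) = 1.95688 / 1.007 = 1.94327 years.

1.9433 years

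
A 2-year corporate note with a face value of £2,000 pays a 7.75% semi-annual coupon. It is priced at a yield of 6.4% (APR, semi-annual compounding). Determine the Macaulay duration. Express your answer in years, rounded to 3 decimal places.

Periodic yield y = 0.032. Discount each cash flow and weight by its period:
  t   CF        PV=CF/(1+0.032)^t    t·PV
  1        77.50        75.0969        75.0969
  2        77.50        72.7683       145.5366
  3        77.50        70.5119       211.5358
  4     2,077.50     1,831.5646     7,326.2584
  Σ                  2,049.9418     7,758.4278
Price P = Σ PV = 2,049.9418.
Macaulay duration = Σ(t·PV) / P = 7,758.4278 / 2,049.9418 = 3.78471 half-year periods.
In years: 3.78471 / 2 = 1.89235 years.

1.892 years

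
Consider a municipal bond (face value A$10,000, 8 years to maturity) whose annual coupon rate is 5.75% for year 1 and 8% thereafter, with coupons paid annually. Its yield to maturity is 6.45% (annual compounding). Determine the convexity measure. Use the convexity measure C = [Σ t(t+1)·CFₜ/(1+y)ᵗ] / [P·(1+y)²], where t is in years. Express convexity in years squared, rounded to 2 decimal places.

With y = 0.0645:
  t   CF        PV=CF/(1+0.0645)^t    t·PV        t(t+1)·PV
  1       575.00       540.1597       540.1597       1,080.3194
  2       800.00       705.9902     1,411.9803       4,235.9410
  3       800.00       663.2129     1,989.6388       7,958.5553
  4       800.00       623.0277     2,492.1106      12,460.5531
  5       800.00       585.2773     2,926.3864      17,558.3181
  6       800.00       549.8143     3,298.8855      23,092.1985
  7       800.00       516.5000     3,615.5000      28,924.0000
  8    10,800.00     6,550.2583    52,402.0668     471,618.6011
  Σ                 10,734.2403    68,676.7281     566,928.4865
P = 10,734.2403.
Convexity = Σ t(t+1)·PV / [P·(1+y)²] = 566,928.4865 / (10,734.2403 × 1.133160) = 46.60855.

46.61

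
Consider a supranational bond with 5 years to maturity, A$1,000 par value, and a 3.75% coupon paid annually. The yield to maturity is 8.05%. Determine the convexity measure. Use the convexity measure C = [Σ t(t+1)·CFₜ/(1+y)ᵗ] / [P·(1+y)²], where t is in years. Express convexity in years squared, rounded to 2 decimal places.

With y = 0.0805:
  t   CF        PV=CF/(1+0.0805)^t    t·PV        t(t+1)·PV
  1        37.50        34.7062        34.7062          69.4123
  2        37.50        32.1205        64.2409         192.7227
  3        37.50        29.7274        89.1822         356.7288
  4        37.50        27.5126       110.0505         550.2527
  5     1,037.50       704.4728     3,522.3642      21,134.1850
  Σ                    828.5395     3,820.5440      22,303.3015
P = 828.5395.
Convexity = Σ t(t+1)·PV / [P·(1+y)²] = 22,303.3015 / (828.5395 × 1.167480) = 23.05719.

23.06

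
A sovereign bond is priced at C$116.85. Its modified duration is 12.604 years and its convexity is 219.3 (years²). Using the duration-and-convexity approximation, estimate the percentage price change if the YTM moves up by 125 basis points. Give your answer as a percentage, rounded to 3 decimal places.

-14.042%

Duration effect: -D_mod·Δy = -12.604 × (+0.0125) = -0.157550
Convexity effect: ½·C·(Δy)² = 0.5 × 219.3 × (0.0125)² = +0.0171328125
ΔP/P ≈ -0.157550 + 0.0171328125 = -0.1404171875
= -14.04171875%.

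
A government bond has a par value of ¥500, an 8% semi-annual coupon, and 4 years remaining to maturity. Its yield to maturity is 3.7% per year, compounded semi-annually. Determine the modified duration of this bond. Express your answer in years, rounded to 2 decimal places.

Periodic yield y = 0.0185. First find Macaulay duration:
  t   CF        PV=CF/(1+0.0185)^t    t·PV
  1        20.00        19.6367        19.6367
  2        20.00        19.2800        38.5601
  3        20.00        18.9298        56.7895
  4        20.00        18.5860        74.3440
  5        20.00        18.2484        91.2420
  6        20.00        17.9169       107.5016
  7        20.00        17.5915       123.1405
  8       520.00       449.0711     3,592.5686
  Σ                    579.2605     4,103.7830
P = 579.2605; Macaulay duration = 4,103.7830 / 579.2605 = 7.08452 half-year periods = 3.54226 years.
Modified duration = D_Mac / (1 + y) = 3.54226 / 1.0185 = 3.47792 years.

3.48 years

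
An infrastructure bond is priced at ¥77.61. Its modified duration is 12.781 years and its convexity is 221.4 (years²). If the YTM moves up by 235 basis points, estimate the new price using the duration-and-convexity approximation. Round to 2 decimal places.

Duration effect: -D_mod·Δy = -12.781 × (+0.0235) = -0.3003535
Convexity effect: ½·C·(Δy)² = 0.5 × 221.4 × (0.0235)² = +0.061134075
ΔP/P ≈ -0.3003535 + 0.061134075 = -0.239219425
New price ≈ 77.61 × (1 - 0.239219425) = 59.04418042575.

¥59.04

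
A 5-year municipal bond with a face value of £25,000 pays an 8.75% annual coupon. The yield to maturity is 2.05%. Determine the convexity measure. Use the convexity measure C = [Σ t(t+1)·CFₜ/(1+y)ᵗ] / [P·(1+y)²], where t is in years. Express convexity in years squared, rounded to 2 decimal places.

23.91

With y = 0.0205:
  t   CF        PV=CF/(1+0.0205)^t    t·PV        t(t+1)·PV
  1     2,187.50     2,143.5571     2,143.5571       4,287.1142
  2     2,187.50     2,100.4969     4,200.9938      12,602.9814
  3     2,187.50     2,058.3017     6,174.9051      24,699.6205
  4     2,187.50     2,016.9541     8,067.8166      40,339.0830
  5    27,187.50    24,564.2907   122,821.4537     736,928.7223
  Σ                 32,883.6006   143,408.7263     818,857.5213
P = 32,883.6006.
Convexity = Σ t(t+1)·PV / [P·(1+y)²] = 818,857.5213 / (32,883.6006 × 1.041420) = 23.91129.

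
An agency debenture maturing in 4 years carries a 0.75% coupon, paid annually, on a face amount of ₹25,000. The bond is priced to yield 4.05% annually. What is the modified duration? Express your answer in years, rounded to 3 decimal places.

3.798 years

Periodic yield y = 0.0405. First find Macaulay duration:
  t   CF        PV=CF/(1+0.0405)^t    t·PV
  1       187.50       180.2018       180.2018
  2       187.50       173.1877       346.3754
  3       187.50       166.4466       499.3399
  4    25,187.50    21,489.0257    85,956.1028
  Σ                 22,008.8619    86,982.0200
P = 22,008.8619; Macaulay duration = 86,982.0200 / 22,008.8619 = 3.95214 years.
Modified duration = D_Mac / (1 + y) = 3.95214 / 1.0405 = 3.79830 years.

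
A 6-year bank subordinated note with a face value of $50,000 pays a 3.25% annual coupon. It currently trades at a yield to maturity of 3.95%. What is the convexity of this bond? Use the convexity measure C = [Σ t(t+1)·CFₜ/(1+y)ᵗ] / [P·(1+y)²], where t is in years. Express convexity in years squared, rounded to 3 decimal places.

With y = 0.0395:
  t   CF        PV=CF/(1+0.0395)^t    t·PV        t(t+1)·PV
  1     1,625.00     1,563.2516     1,563.2516       3,126.5031
  2     1,625.00     1,503.8495     3,007.6990       9,023.0970
  3     1,625.00     1,446.7047     4,340.1140      17,360.4561
  4     1,625.00     1,391.7313     5,566.9251      27,834.6257
  5     1,625.00     1,338.8468     6,694.2342      40,165.4051
  6    51,625.00    40,917.8780   245,507.2677   1,718,550.8742
  Σ                 48,162.2618   266,679.4917   1,816,060.9613
P = 48,162.2618.
Convexity = Σ t(t+1)·PV / [P·(1+y)²] = 1,816,060.9613 / (48,162.2618 × 1.080560) = 34.89591.

34.896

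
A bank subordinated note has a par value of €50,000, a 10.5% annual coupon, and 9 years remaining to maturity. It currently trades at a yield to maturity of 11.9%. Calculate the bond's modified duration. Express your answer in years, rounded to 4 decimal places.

Periodic yield y = 0.119. First find Macaulay duration:
  t   CF        PV=CF/(1+0.119)^t    t·PV
  1     5,250.00     4,691.6890     4,691.6890
  2     5,250.00     4,192.7516     8,385.5031
  3     5,250.00     3,746.8736    11,240.6208
  4     5,250.00     3,348.4125    13,393.6501
  5     5,250.00     2,992.3258    14,961.6288
  6     5,250.00     2,674.1070    16,044.6421
  7     5,250.00     2,389.7292    16,728.1047
  8     5,250.00     2,135.5936    17,084.7488
  9    55,250.00    20,084.5222   180,760.6994
  Σ                 46,256.0045   283,291.2869
P = 46,256.0045; Macaulay duration = 283,291.2869 / 46,256.0045 = 6.12442 years.
Modified duration = D_Mac / (1 + y) = 6.12442 / 1.119 = 5.47312 years.

5.4731 years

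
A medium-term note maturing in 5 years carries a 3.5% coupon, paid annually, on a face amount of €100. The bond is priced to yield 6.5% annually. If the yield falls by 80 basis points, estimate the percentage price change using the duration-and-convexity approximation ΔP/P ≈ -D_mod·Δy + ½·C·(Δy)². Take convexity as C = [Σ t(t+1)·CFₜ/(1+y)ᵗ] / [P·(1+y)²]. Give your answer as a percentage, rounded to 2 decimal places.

+3.57%

With y = 0.065:
  t   CF        PV=CF/(1+0.065)^t    t·PV        t(t+1)·PV
  1         3.50         3.2864         3.2864           6.5728
  2         3.50         3.0858         6.1716          18.5148
  3         3.50         2.8975         8.6924          34.7697
  4         3.50         2.7206        10.8825          54.4126
  5       103.50        75.5427       377.7133       2,266.2800
  Σ                     87.5330       406.7463       2,380.5499
P = 87.5330; D_Mac = 4.64678 yrs; D_mod = 4.36317 yrs; C = 23.97764.
Duration effect: -4.36317 × (-0.008) = +0.034905
Convexity effect: 0.5 × 23.97764 × (-0.008)² = +0.0007673
ΔP/P ≈ +0.034905 + 0.0007673 = +0.035673 = +3.5673%.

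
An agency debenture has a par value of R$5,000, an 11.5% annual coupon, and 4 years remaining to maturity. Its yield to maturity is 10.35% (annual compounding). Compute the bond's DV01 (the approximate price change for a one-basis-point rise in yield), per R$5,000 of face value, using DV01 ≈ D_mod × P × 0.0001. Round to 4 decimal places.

Periodic yield y = 0.1035.
  t   CF        PV=CF/(1+0.1035)^t    t·PV
  1       575.00       521.0693       521.0693
  2       575.00       472.1969       944.3939
  3       575.00       427.9084     1,283.7253
  4     5,575.00     3,759.7202    15,038.8807
  Σ                  5,180.8949    17,788.0691
P = 5,180.8949; D_Mac = 3.43340 yrs; D_mod = 3.11137 yrs.
DV01 ≈ 3.11137 × 5,180.8949 × 0.0001 = 1.611968.

R$1.6120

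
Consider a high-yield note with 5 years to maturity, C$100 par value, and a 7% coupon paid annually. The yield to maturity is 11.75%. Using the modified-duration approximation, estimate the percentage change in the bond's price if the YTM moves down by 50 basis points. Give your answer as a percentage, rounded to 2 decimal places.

Periodic yield y = 0.1175. Modified duration first:
  t   CF        PV=CF/(1+0.1175)^t    t·PV
  1         7.00         6.2640         6.2640
  2         7.00         5.6054        11.2107
  3         7.00         5.0160        15.0479
  4         7.00         4.4886        17.9543
  5       107.00        61.3969       306.9843
  Σ                     82.7707       357.4612
P = 82.7707; D_Mac = 4.31869 yrs; D_mod = 4.31869/(1+0.1175) = 3.86460 yrs.
ΔP/P ≈ -D_mod · Δy = -3.86460 × (-0.005) = +0.019323 = +1.9323%.

+1.93%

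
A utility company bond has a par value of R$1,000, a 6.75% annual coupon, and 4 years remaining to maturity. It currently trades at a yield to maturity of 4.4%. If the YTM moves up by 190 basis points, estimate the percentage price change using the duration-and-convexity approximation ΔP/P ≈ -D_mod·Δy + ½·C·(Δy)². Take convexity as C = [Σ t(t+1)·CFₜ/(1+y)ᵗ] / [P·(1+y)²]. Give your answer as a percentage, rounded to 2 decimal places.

-6.35%

With y = 0.044:
  t   CF        PV=CF/(1+0.044)^t    t·PV        t(t+1)·PV
  1        67.50        64.6552        64.6552         129.3103
  2        67.50        61.9302       123.8605         371.5815
  3        67.50        59.3202       177.9605         711.8419
  4     1,067.50       898.5989     3,594.3957      17,971.9783
  Σ                  1,084.5045     3,960.8718      19,184.7119
P = 1,084.5045; D_Mac = 3.65224 yrs; D_mod = 3.49832 yrs; C = 16.23016.
Duration effect: -3.49832 × (+0.019) = -0.066468
Convexity effect: 0.5 × 16.23016 × (0.019)² = +0.0029295
ΔP/P ≈ -0.066468 + 0.0029295 = -0.063538 = -6.3538%.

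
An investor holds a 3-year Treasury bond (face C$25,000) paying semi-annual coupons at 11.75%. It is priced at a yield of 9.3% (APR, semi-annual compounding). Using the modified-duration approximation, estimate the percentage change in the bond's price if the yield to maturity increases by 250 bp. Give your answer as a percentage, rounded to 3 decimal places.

-6.275%

Periodic yield y = 0.0465. Modified duration first:
  t   CF        PV=CF/(1+0.0465)^t    t·PV
  1     1,468.75     1,403.4878     1,403.4878
  2     1,468.75     1,341.1255     2,682.2510
  3     1,468.75     1,281.5341     3,844.6024
  4     1,468.75     1,224.5907     4,898.3627
  5     1,468.75     1,170.1774     5,850.8871
  6    26,468.75    20,151.0665   120,906.3989
  Σ                 26,571.9820   139,585.9900
P = 26,571.9820; D_Mac = 5.25313 half-year periods = 2.62656 yrs; D_mod = 2.62656/(1+0.0465) = 2.50986 yrs.
ΔP/P ≈ -D_mod · Δy = -2.50986 × (+0.025) = -0.062746 = -6.2746%.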